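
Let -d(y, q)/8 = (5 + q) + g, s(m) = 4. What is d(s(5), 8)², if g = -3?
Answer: 6400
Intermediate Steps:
d(y, q) = -16 - 8*q (d(y, q) = -8*((5 + q) - 3) = -8*(2 + q) = -16 - 8*q)
d(s(5), 8)² = (-16 - 8*8)² = (-16 - 64)² = (-80)² = 6400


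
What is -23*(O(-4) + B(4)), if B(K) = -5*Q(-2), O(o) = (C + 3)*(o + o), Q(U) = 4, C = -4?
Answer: 276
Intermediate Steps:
O(o) = -2*o (O(o) = (-4 + 3)*(o + o) = -2*o)
B(K) = -20 (B(K) = -5*4 = -20)
-23*(O(-4) + B(4)) = -23*(-2*(-4) - 20) = -23*(8 - 20) = -23*(-12) = 276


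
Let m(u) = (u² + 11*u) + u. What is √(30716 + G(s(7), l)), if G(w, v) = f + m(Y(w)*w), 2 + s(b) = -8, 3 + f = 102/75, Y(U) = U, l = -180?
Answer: √1047859/5 ≈ 204.73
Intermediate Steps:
f = -41/25 (f = -3 + 102/75 = -3 + 102*(1/75) = -3 + 34/25 = -41/25 ≈ -1.6400)
s(b) = -10 (s(b) = -2 - 8 = -10)
m(u) = u² + 12*u
G(w, v) = -41/25 + w²*(12 + w²) (G(w, v) = -41/25 + (w*w)*(12 + w*w) = -41/25 + w²*(12 + w²))
√(30716 + G(s(7), l)) = √(30716 + (-41/25 + (-10)⁴ + 12*(-10)²)) = √(30716 + (-41/25 + 10000 + 12*100)) = √(30716 + (-41/25 + 10000 + 1200)) = √(30716 + 279959/25) = √(1047859/25) = √1047859/5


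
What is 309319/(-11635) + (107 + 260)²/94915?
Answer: -5558381274/220867205 ≈ -25.166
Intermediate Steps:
309319/(-11635) + (107 + 260)²/94915 = 309319*(-1/11635) + 367²*(1/94915) = -309319/11635 + 134689*(1/94915) = -309319/11635 + 134689/94915 = -5558381274/220867205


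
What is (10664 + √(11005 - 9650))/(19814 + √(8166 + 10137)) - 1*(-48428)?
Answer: 19011896013900/392576293 - 10664*√18303/392576293 - √24800565/392576293 + 19814*√1355/392576293 ≈ 48429.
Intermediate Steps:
(10664 + √(11005 - 9650))/(19814 + √(8166 + 10137)) - 1*(-48428) = (10664 + √1355)/(19814 + √18303) + 48428 = 48428 + (10664 + √1355)/(19814 + √18303)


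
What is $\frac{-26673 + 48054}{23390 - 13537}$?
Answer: $\frac{21381}{9853} \approx 2.17$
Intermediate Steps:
$\frac{-26673 + 48054}{23390 - 13537} = \frac{21381}{9853}$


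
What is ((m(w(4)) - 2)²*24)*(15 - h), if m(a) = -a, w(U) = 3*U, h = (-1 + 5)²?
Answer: -4704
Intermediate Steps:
h = 16 (h = 4² = 16)
((m(w(4)) - 2)²*24)*(15 - h) = ((-3*4 - 2)²*24)*(15 - 1*16) = ((-1*12 - 2)²*24)*(15 - 16) = ((-12 - 2)²*24)*(-1) = ((-14)²*24)*(-1) = (196*24)*(-1) = 4704*(-1) = -4704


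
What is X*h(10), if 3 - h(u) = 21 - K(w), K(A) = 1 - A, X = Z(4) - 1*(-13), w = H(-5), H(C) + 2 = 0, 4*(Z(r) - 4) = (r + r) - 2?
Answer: -555/2 ≈ -277.50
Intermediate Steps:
Z(r) = 7/2 + r/2 (Z(r) = 4 + ((r + r) - 2)/4 = 4 + (2*r - 2)/4 = 4 + (-2 + 2*r)/4 = 4 + (-½ + r/2) = 7/2 + r/2)
H(C) = -2 (H(C) = -2 + 0 = -2)
w = -2
X = 37/2 (X = (7/2 + (½)*4) - 1*(-13) = (7/2 + 2) + 13 = 11/2 + 13 = 37/2 ≈ 18.500)
h(u) = -15 (h(u) = 3 - (21 - (1 - 1*(-2))) = 3 - (21 - (1 + 2)) = 3 - (21 - 1*3) = 3 - (21 - 3) = 3 - 1*18 = 3 - 18 = -15)
X*h(10) = (37/2)*(-15) = -555/2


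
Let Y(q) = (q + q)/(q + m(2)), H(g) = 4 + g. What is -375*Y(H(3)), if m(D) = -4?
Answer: -1750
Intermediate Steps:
Y(q) = 2*q/(-4 + q) (Y(q) = (q + q)/(q - 4) = (2*q)/(-4 + q) = 2*q/(-4 + q))
-375*Y(H(3)) = -750*(4 + 3)/(-4 + (4 + 3)) = -750*7/(-4 + 7) = -750*7/3 = -375*14/3 = -1750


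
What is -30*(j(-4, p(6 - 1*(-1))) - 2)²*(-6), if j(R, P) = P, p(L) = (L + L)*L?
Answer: 1658880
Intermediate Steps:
p(L) = 2*L² (p(L) = (2*L)*L = 2*L²)
-30*(j(-4, p(6 - 1*(-1))) - 2)²*(-6) = -30*(2*(6 - 1*(-1))² - 2)²*(-6) = -30*(2*(6 + 1)² - 2)²*(-6) = -30*(2*7² - 2)²*(-6) = -30*(2*49 - 2)²*(-6) = -30*(98 - 2)²*(-6) = -30*96²*(-6) = -30*9216*(-6) = -276480*(-6) = 1658880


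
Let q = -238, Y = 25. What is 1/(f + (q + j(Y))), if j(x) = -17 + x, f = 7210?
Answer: 1/6980 ≈ 0.00014327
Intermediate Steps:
1/(f + (q + j(Y))) = 1/(7210 + (-238 + (-17 + 25))) = 1/(7210 + (-238 + 8)) = 1/(7210 - 230) = 1/6980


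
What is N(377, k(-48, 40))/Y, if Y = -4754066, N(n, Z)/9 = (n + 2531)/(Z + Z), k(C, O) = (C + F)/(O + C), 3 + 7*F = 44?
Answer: -366408/701224735 ≈ -0.00052253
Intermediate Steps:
F = 41/7 (F = -3/7 + (⅐)*44 = -3/7 + 44/7 = 41/7 ≈ 5.8571)
k(C, O) = (41/7 + C)/(C + O) (k(C, O) = (C + 41/7)/(O + C) = (41/7 + C)/(C + O))
N(n, Z) = 9*(2531 + n)/(2*Z) (N(n, Z) = 9*((n + 2531)/(Z + Z)) = 9*((2531 + n)/((2*Z))) = 9*((2531 + n)*(1/(2*Z))) = 9*((2531 + n)/(2*Z)) = 9*(2531 + n)/(2*Z))
N(377, k(-48, 40))/Y = (9*(2531 + 377)/(2*(((41/7 - 48)/(-48 + 40)))))/(-4754066) = ((9/2)*2908/(-295/7/(-8)))*(-1/4754066) = ((9/2)*2908/(-⅛*(-295/7)))*(-1/4754066) = ((9/2)*2908/(295/56))*(-1/4754066) = ((9/2)*(56/295)*2908)*(-1/4754066) = (732816/295)*(-1/4754066) = -366408/701224735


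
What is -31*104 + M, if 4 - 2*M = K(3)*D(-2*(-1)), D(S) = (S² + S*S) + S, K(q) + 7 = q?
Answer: -3202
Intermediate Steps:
K(q) = -7 + q
D(S) = S + 2*S² (D(S) = (S² + S²) + S = 2*S² + S = S + 2*S²)
M = 22 (M = 2 - (-7 + 3)*(-2*(-1))*(1 + 2*(-2*(-1)))/2 = 2 - (-2)*2*(1 + 2*2) = 2 - (-2)*2*(1 + 4) = 2 - (-2)*2*5 = 2 - (-2)*10 = 2 - ½*(-40) = 2 + 20 = 22)
-31*104 + M = -31*104 + 22 = -3224 + 22 = -3202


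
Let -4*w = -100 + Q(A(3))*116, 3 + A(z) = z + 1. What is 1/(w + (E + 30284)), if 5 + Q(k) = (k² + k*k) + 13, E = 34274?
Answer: 1/64293 ≈ 1.5554e-5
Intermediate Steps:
A(z) = -2 + z (A(z) = -3 + (z + 1) = -3 + (1 + z) = -2 + z)
Q(k) = 8 + 2*k² (Q(k) = -5 + ((k² + k*k) + 13) = -5 + ((k² + k²) + 13) = -5 + (2*k² + 13) = -5 + (13 + 2*k²) = 8 + 2*k²)
w = -265 (w = -(-100 + (8 + 2*(-2 + 3)²)*116)/4 = -(-100 + (8 + 2*1²)*116)/4 = -(-100 + (8 + 2*1)*116)/4 = -(-100 + (8 + 2)*116)/4 = -(-100 + 10*116)/4 = -(-100 + 1160)/4 = -¼*1060 = -265)
1/(w + (E + 30284)) = 1/(-265 + (34274 + 30284)) = 1/(-265 + 64558) = 1/64293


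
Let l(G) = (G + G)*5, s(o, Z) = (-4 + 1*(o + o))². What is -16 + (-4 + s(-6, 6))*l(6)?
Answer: 15104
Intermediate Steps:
s(o, Z) = (-4 + 2*o)² (s(o, Z) = (-4 + 1*(2*o))² = (-4 + 2*o)²)
l(G) = 10*G (l(G) = (2*G)*5 = 10*G)
-16 + (-4 + s(-6, 6))*l(6) = -16 + (-4 + 4*(-2 - 6)²)*(10*6) = -16 + (-4 + 4*(-8)²)*60 = -16 + (-4 + 4*64)*60 = -16 + (-4 + 256)*60 = -16 + 252*60 = -16 + 15120 = 15104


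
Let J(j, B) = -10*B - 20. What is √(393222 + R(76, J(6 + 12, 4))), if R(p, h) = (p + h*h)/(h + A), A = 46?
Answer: 2*√4813753/7 ≈ 626.87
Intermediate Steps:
J(j, B) = -20 - 10*B
R(p, h) = (p + h²)/(46 + h) (R(p, h) = (p + h*h)/(h + 46) = (p + h²)/(46 + h))
√(393222 + R(76, J(6 + 12, 4))) = √(393222 + (76 + (-20 - 10*4)²)/(46 + (-20 - 10*4))) = √(393222 + (76 + (-20 - 40)²)/(46 + (-20 - 40))) = √(393222 + (76 + (-60)²)/(46 - 60)) = √(393222 + (76 + 3600)/(-14)) = √(393222 - 1/14*3676) = √(393222 - 1838/7) = √(2750716/7) = 2*√4813753/7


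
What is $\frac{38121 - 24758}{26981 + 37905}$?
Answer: $\frac{13363}{64886} \approx 0.20595$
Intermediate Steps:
$\frac{38121 - 24758}{26981 + 37905} = \frac{13363}{64886}$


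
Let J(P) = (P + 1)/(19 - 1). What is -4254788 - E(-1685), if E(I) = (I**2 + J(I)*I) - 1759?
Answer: -65249056/9 ≈ -7.2499e+6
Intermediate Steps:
J(P) = 1/18 + P/18 (J(P) = (1 + P)/18 = (1 + P)*(1/18) = 1/18 + P/18)
E(I) = -1759 + I**2 + I*(1/18 + I/18) (E(I) = (I**2 + (1/18 + I/18)*I) - 1759 = (I**2 + I*(1/18 + I/18)) - 1759 = -1759 + I**2 + I*(1/18 + I/18))
-4254788 - E(-1685) = -4254788 - (-1759 + (1/18)*(-1685) + (19/18)*(-1685)**2) = -4254788 - (-1759 - 1685/18 + (19/18)*2839225) = -4254788 - (-1759 - 1685/18 + 53945275/18) = -4254788 - 1*26955964/9 = -4254788 - 26955964/9 = -65249056/9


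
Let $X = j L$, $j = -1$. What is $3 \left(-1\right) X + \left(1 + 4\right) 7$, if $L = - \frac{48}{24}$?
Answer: $29$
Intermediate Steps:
$L = -2$ ($L = \left(-48\right) \frac{1}{24} = -2$)
$X = 2$ ($X = \left(-1\right) \left(-2\right) = 2$)
$3 \left(-1\right) X + \left(1 + 4\right) 7 = 3 \left(-1\right) 2 + \left(1 + 4\right) 7 = \left(-3\right) 2 + 5 \cdot 7 = -6 + 35 = 29$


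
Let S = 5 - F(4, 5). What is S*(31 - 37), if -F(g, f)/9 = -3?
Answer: 132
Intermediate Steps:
F(g, f) = 27 (F(g, f) = -9*(-3) = 27)
S = -22 (S = 5 - 1*27 = 5 - 27 = -22)
S*(31 - 37) = -22*(31 - 37) = -22*(-6) = 132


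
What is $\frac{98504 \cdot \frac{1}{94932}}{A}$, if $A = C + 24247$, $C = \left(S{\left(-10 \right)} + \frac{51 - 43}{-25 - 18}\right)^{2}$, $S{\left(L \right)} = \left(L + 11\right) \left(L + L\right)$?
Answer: $\frac{45533474}{1081895552091} \approx 4.2087 \cdot 10^{-5}$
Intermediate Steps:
$S{\left(L \right)} = 2 L \left(11 + L\right)$ ($S{\left(L \right)} = \left(11 + L\right) 2 L = 2 L \left(11 + L\right)$)
$C = \frac{753424}{1849}$ ($C = \left(2 \left(-10\right) \left(11 - 10\right) + \frac{51 - 43}{-25 - 18}\right)^{2} = \left(2 \left(-10\right) 1 + \frac{8}{-43}\right)^{2} = \left(-20 + 8 \left(- \frac{1}{43}\right)\right)^{2} = \left(-20 - \frac{8}{43}\right)^{2} = \left(- \frac{868}{43}\right)^{2} = \frac{753424}{1849} \approx 407.48$)
$A = \frac{45586127}{1849}$ ($A = \frac{753424}{1849} + 24247 = \frac{45586127}{1849} \approx 24654.0$)
$\frac{98504 \cdot \frac{1}{94932}}{A} = \frac{98504 \cdot \frac{1}{94932}}{\frac{45586127}{1849}} = 98504 \cdot \frac{1}{94932} \cdot \frac{1849}{45586127} = \frac{24626}{23733} \cdot \frac{1849}{45586127} = \frac{45533474}{1081895552091}$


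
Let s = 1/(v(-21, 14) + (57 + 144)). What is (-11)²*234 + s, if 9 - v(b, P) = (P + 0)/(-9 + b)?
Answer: 89387313/3157 ≈ 28314.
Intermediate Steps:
v(b, P) = 9 - P/(-9 + b) (v(b, P) = 9 - (P + 0)/(-9 + b) = 9 - P/(-9 + b))
s = 15/3157 (s = 1/((-81 - 1*14 + 9*(-21))/(-9 - 21) + (57 + 144)) = 1/((-81 - 14 - 189)/(-30) + 201) = 1/(-1/30*(-284) + 201) = 1/(142/15 + 201) = 1/(3157/15) = 15/3157 ≈ 0.0047513)
(-11)²*234 + s = (-11)²*234 + 15/3157 = 121*234 + 15/3157 = 28314 + 15/3157 = 89387313/3157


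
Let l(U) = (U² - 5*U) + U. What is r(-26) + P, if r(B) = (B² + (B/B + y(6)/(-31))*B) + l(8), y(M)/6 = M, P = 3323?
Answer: 125091/31 ≈ 4035.2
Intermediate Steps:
y(M) = 6*M
l(U) = U² - 4*U
r(B) = 32 + B² - 5*B/31 (r(B) = (B² + (B/B + (6*6)/(-31))*B) + 8*(-4 + 8) = (B² + (1 + 36*(-1/31))*B) + 8*4 = (B² + (1 - 36/31)*B) + 32 = (B² - 5*B/31) + 32 = 32 + B² - 5*B/31)
r(-26) + P = (32 + (-26)² - 5/31*(-26)) + 3323 = (32 + 676 + 130/31) + 3323 = 22078/31 + 3323 = 125091/31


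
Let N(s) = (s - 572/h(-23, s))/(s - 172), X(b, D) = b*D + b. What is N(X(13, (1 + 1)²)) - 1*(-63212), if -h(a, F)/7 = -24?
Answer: 284072141/4494 ≈ 63211.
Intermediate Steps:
h(a, F) = 168 (h(a, F) = -7*(-24) = 168)
X(b, D) = b + D*b (X(b, D) = D*b + b = b + D*b)
N(s) = (-143/42 + s)/(-172 + s) (N(s) = (s - 572/168)/(s - 172) = (s - 572*1/168)/(-172 + s) = (s - 143/42)/(-172 + s) = (-143/42 + s)/(-172 + s))
N(X(13, (1 + 1)²)) - 1*(-63212) = (-143/42 + 13*(1 + (1 + 1)²))/(-172 + 13*(1 + (1 + 1)²)) - 1*(-63212) = (-143/42 + 13*(1 + 2²))/(-172 + 13*(1 + 2²)) + 63212 = (-143/42 + 13*(1 + 4))/(-172 + 13*(1 + 4)) + 63212 = (-143/42 + 13*5)/(-172 + 13*5) + 63212 = (-143/42 + 65)/(-172 + 65) + 63212 = (2587/42)/(-107) + 63212 = -1/107*2587/42 + 63212 = -2587/4494 + 63212 = 284072141/4494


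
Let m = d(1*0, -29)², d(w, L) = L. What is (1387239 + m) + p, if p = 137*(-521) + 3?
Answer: 1316706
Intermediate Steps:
p = -71374 (p = -71377 + 3 = -71374)
m = 841 (m = (-29)² = 841)
(1387239 + m) + p = (1387239 + 841) - 71374 = 1388080 - 71374 = 1316706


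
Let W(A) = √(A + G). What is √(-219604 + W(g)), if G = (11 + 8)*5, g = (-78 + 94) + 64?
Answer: √(-219604 + 5*√7) ≈ 468.6*I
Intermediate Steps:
g = 80 (g = 16 + 64 = 80)
G = 95 (G = 19*5 = 95)
W(A) = √(95 + A) (W(A) = √(A + 95) = √(95 + A))
√(-219604 + W(g)) = √(-219604 + √(95 + 80)) = √(-219604 + √175) = √(-219604 + 5*√7)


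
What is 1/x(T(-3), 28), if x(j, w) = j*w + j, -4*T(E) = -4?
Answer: 1/29 ≈ 0.034483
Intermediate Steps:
T(E) = 1 (T(E) = -¼*(-4) = 1)
x(j, w) = j + j*w
1/x(T(-3), 28) = 1/(1*(1 + 28)) = 1/(1*29) = 1/29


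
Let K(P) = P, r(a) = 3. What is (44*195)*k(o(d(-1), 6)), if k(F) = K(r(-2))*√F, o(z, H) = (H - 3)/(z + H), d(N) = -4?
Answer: 12870*√6 ≈ 31525.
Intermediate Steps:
o(z, H) = (-3 + H)/(H + z)
k(F) = 3*√F
(44*195)*k(o(d(-1), 6)) = (44*195)*(3*√((-3 + 6)/(6 - 4))) = 8580*(3*√(3/2)) = 8580*(3*(√6/2)) = 8580*(3*√6/2) = 12870*√6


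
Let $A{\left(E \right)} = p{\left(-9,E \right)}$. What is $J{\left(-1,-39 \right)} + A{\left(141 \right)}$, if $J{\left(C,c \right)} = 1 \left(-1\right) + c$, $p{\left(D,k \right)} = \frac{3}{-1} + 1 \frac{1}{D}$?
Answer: $- \frac{388}{9} \approx -43.111$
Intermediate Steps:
$p{\left(D,k \right)} = -3 + \frac{1}{D}$ ($p{\left(D,k \right)} = 3 \left(-1\right) + \frac{1}{D} = -3 + \frac{1}{D}$)
$A{\left(E \right)} = - \frac{28}{9}$ ($A{\left(E \right)} = -3 + \frac{1}{-9} = -3 - \frac{1}{9} = - \frac{28}{9}$)
$J{\left(C,c \right)} = -1 + c$
$J{\left(-1,-39 \right)} + A{\left(141 \right)} = \left(-1 - 39\right) - \frac{28}{9} = -40 - \frac{28}{9} = - \frac{388}{9}$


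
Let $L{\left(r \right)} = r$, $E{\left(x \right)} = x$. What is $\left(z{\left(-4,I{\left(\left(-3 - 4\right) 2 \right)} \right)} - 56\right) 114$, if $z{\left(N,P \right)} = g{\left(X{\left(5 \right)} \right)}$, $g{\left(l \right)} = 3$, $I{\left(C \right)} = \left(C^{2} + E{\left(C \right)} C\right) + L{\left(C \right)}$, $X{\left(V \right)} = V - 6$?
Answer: $-6042$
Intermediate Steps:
$X{\left(V \right)} = -6 + V$ ($X{\left(V \right)} = V - 6 = -6 + V$)
$I{\left(C \right)} = C + 2 C^{2}$ ($I{\left(C \right)} = \left(C^{2} + C C\right) + C = \left(C^{2} + C^{2}\right) + C = 2 C^{2} + C = C + 2 C^{2}$)
$z{\left(N,P \right)} = 3$
$\left(z{\left(-4,I{\left(\left(-3 - 4\right) 2 \right)} \right)} - 56\right) 114 = \left(3 - 56\right) 114 = \left(-53\right) 114 = -6042$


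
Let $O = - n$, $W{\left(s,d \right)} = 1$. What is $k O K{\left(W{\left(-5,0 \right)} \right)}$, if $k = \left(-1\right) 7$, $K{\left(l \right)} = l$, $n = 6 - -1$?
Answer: $49$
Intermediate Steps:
$n = 7$ ($n = 6 + 1 = 7$)
$O = -7$ ($O = \left(-1\right) 7 = -7$)
$k = -7$
$k O K{\left(W{\left(-5,0 \right)} \right)} = \left(-7\right) \left(-7\right) 1 = 49 \cdot 1 = 49$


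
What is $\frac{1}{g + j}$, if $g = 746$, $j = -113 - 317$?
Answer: $\frac{1}{316} \approx 0.0031646$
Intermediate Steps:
$j = -430$ ($j = -113 - 317 = -430$)
$\frac{1}{g + j} = \frac{1}{746 - 430} = \frac{1}{316}$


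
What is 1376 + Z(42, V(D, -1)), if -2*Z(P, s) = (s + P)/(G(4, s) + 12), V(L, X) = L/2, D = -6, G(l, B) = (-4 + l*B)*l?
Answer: 11011/8 ≈ 1376.4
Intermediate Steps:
G(l, B) = l*(-4 + B*l) (G(l, B) = (-4 + B*l)*l = l*(-4 + B*l))
V(L, X) = L/2 (V(L, X) = L*(½) = L/2)
Z(P, s) = -(P + s)/(2*(-4 + 16*s)) (Z(P, s) = -(s + P)/(2*(4*(-4 + s*4) + 12)) = -(P + s)/(2*(4*(-4 + 4*s) + 12)) = -(P + s)/(2*((-16 + 16*s) + 12)) = -(P + s)/(2*(-4 + 16*s)))
1376 + Z(42, V(D, -1)) = 1376 + (-1*42 - (-6)/2)/(8*(-1 + 4*((½)*(-6)))) = 1376 + (-42 - 1*(-3))/(8*(-1 + 4*(-3))) = 1376 + (-42 + 3)/(8*(-1 - 12)) = 1376 + (⅛)*(-39)/(-13) = 1376 + (⅛)*(-1/13)*(-39) = 1376 + 3/8 = 11011/8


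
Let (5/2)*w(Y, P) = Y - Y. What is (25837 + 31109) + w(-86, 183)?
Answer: 56946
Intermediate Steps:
w(Y, P) = 0 (w(Y, P) = 2*(Y - Y)/5 = (⅖)*0 = 0)
(25837 + 31109) + w(-86, 183) = (25837 + 31109) + 0 = 56946 + 0 = 56946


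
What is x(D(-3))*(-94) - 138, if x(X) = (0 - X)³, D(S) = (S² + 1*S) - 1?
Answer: 11612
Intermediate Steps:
D(S) = -1 + S + S² (D(S) = (S² + S) - 1 = (S + S²) - 1 = -1 + S + S²)
x(X) = -X³ (x(X) = (-X)³ = -X³)
x(D(-3))*(-94) - 138 = -(-1 - 3 + (-3)²)³*(-94) - 138 = -(-1 - 3 + 9)³*(-94) - 138 = -1*5³*(-94) - 138 = -1*125*(-94) - 138 = -125*(-94) - 138 = 11750 - 138 = 11612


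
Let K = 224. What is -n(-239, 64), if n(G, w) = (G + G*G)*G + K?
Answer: 13594574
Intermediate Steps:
n(G, w) = 224 + G*(G + G²) (n(G, w) = (G + G*G)*G + 224 = (G + G²)*G + 224 = G*(G + G²) + 224 = 224 + G*(G + G²))
-n(-239, 64) = -(224 + (-239)² + (-239)³) = -(224 + 57121 - 13651919) = -1*(-13594574) = 13594574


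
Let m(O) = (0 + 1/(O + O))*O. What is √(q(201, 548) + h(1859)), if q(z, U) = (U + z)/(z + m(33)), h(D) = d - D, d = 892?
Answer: I*√156445809/403 ≈ 31.037*I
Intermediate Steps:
m(O) = ½ (m(O) = (0 + 1/(2*O))*O = (1/(2*O))*O = ½)
h(D) = 892 - D
q(z, U) = (U + z)/(½ + z) (q(z, U) = (U + z)/(z + ½) = (U + z)/(½ + z))
√(q(201, 548) + h(1859)) = √(2*(548 + 201)/(1 + 2*201) + (892 - 1*1859)) = √(2*749/(1 + 402) + (892 - 1859)) = √(2*749/403 - 967) = √(2*(1/403)*749 - 967) = √(1498/403 - 967) = √(-388203/403) = I*√156445809/403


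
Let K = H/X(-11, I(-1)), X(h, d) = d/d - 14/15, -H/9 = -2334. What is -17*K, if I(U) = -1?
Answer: -5356530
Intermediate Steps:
H = 21006 (H = -9*(-2334) = 21006)
X(h, d) = 1/15 (X(h, d) = 1 - 14*1/15 = 1 - 14/15 = 1/15)
K = 315090 (K = 21006/(1/15) = 21006*15 = 315090)
-17*K = -17*315090 = -5356530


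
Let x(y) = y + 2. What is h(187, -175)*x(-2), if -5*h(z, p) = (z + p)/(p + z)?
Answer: 0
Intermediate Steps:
h(z, p) = -1/5 (h(z, p) = -(z + p)/(5*(p + z)) = -(p + z)/(5*(p + z)) = -1/5*1 = -1/5)
x(y) = 2 + y
h(187, -175)*x(-2) = -(2 - 2)/5 = -1/5*0 = 0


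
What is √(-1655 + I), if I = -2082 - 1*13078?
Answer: I*√16815 ≈ 129.67*I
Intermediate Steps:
I = -15160 (I = -2082 - 13078 = -15160)
√(-1655 + I) = √(-1655 - 15160) = √(-16815) = I*√16815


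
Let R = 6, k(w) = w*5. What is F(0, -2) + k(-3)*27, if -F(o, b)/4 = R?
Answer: -429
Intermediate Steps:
k(w) = 5*w
F(o, b) = -24 (F(o, b) = -4*6 = -24)
F(0, -2) + k(-3)*27 = -24 + (5*(-3))*27 = -24 - 15*27 = -24 - 405 = -429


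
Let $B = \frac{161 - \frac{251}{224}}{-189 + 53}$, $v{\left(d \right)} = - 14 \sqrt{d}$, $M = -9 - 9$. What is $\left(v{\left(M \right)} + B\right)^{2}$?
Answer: $- \frac{3272896513319}{928055296} + \frac{107439 i \sqrt{2}}{1088} \approx -3526.6 + 139.65 i$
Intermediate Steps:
$M = -18$
$B = - \frac{35813}{30464}$ ($B = \frac{161 - \frac{251}{224}}{-136} = \left(161 - \frac{251}{224}\right) \left(- \frac{1}{136}\right) = \frac{35813}{224} \left(- \frac{1}{136}\right) = - \frac{35813}{30464} \approx -1.1756$)
$\left(v{\left(M \right)} + B\right)^{2} = \left(- 14 \sqrt{-18} - \frac{35813}{30464}\right)^{2} = \left(- 14 \cdot 3 i \sqrt{2} - \frac{35813}{30464}\right)^{2} = \left(- 42 i \sqrt{2} - \frac{35813}{30464}\right)^{2} = \left(- \frac{35813}{30464} - 42 i \sqrt{2}\right)^{2}$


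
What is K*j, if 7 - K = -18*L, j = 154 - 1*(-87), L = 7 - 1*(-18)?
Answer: 110137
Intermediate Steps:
L = 25 (L = 7 + 18 = 25)
j = 241 (j = 154 + 87 = 241)
K = 457 (K = 7 - (-18)*25 = 7 - 1*(-450) = 7 + 450 = 457)
K*j = 457*241 = 110137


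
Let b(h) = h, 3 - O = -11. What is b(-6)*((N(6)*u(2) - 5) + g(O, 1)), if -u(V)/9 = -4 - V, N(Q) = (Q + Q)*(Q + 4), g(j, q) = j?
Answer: -38934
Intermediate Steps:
O = 14 (O = 3 - 1*(-11) = 3 + 11 = 14)
N(Q) = 2*Q*(4 + Q) (N(Q) = (2*Q)*(4 + Q) = 2*Q*(4 + Q))
u(V) = 36 + 9*V (u(V) = -9*(-4 - V) = 36 + 9*V)
b(-6)*((N(6)*u(2) - 5) + g(O, 1)) = -6*(((2*6*(4 + 6))*(36 + 9*2) - 5) + 14) = -6*(((2*6*10)*(36 + 18) - 5) + 14) = -6*((120*54 - 5) + 14) = -6*((6480 - 5) + 14) = -6*(6475 + 14) = -6*6489 = -38934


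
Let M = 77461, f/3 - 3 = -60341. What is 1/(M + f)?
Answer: -1/103553 ≈ -9.6569e-6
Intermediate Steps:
f = -181014 (f = 9 + 3*(-60341) = 9 - 181023 = -181014)
1/(M + f) = 1/(77461 - 181014) = 1/(-103553) = -1/103553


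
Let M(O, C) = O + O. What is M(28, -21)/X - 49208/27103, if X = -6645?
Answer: -328504928/180099435 ≈ -1.8240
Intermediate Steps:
M(O, C) = 2*O
M(28, -21)/X - 49208/27103 = (2*28)/(-6645) - 49208/27103 = 56*(-1/6645) - 49208*1/27103 = -56/6645 - 49208/27103 = -328504928/180099435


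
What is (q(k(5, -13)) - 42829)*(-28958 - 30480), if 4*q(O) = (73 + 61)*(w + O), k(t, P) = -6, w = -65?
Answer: 2687043385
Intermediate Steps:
q(O) = -4355/2 + 67*O/2 (q(O) = ((73 + 61)*(-65 + O))/4 = (134*(-65 + O))/4 = (-8710 + 134*O)/4 = -4355/2 + 67*O/2)
(q(k(5, -13)) - 42829)*(-28958 - 30480) = ((-4355/2 + (67/2)*(-6)) - 42829)*(-28958 - 30480) = ((-4355/2 - 201) - 42829)*(-59438) = (-4757/2 - 42829)*(-59438) = -90415/2*(-59438) = 2687043385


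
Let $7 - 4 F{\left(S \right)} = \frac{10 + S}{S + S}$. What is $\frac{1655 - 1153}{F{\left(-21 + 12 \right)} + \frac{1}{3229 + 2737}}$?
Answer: $\frac{107817552}{378877} \approx 284.57$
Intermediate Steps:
$F{\left(S \right)} = \frac{7}{4} - \frac{10 + S}{8 S}$ ($F{\left(S \right)} = \frac{7}{4} - \frac{\left(10 + S\right) \frac{1}{S + S}}{4} = \frac{7}{4} - \frac{\left(10 + S\right) \frac{1}{2 S}}{4} = \frac{7}{4} - \frac{\frac{1}{2} \frac{1}{S} \left(10 + S\right)}{4} = \frac{7}{4} - \frac{10 + S}{8 S}$)
$\frac{1655 - 1153}{F{\left(-21 + 12 \right)} + \frac{1}{3229 + 2737}} = \frac{1655 - 1153}{\frac{-10 + 13 \left(-21 + 12\right)}{8 \left(-21 + 12\right)} + \frac{1}{3229 + 2737}} = \frac{502}{\frac{-10 + 13 \left(-9\right)}{8 \left(-9\right)} + \frac{1}{5966}} = \frac{502}{\frac{1}{8} \left(- \frac{1}{9}\right) \left(-10 - 117\right) + \frac{1}{5966}} = \frac{502}{\frac{1}{8} \left(- \frac{1}{9}\right) \left(-127\right) + \frac{1}{5966}} = \frac{502}{\frac{127}{72} + \frac{1}{5966}} = \frac{502}{\frac{378877}{214776}} = 502 \cdot \frac{214776}{378877} = \frac{107817552}{378877}$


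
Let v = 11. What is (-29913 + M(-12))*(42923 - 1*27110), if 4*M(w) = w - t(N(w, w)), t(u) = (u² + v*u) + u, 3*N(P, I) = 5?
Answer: -1892607017/4 ≈ -4.7315e+8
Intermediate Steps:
N(P, I) = 5/3 (N(P, I) = (⅓)*5 = 5/3)
t(u) = u² + 12*u (t(u) = (u² + 11*u) + u = u² + 12*u)
M(w) = -205/36 + w/4 (M(w) = (w - 5*(12 + 5/3)/3)/4 = (w - 5*41/(3*3))/4 = (w - 1*205/9)/4 = (w - 205/9)/4 = (-205/9 + w)/4 = -205/36 + w/4)
(-29913 + M(-12))*(42923 - 1*27110) = (-29913 + (-205/36 + (¼)*(-12)))*(42923 - 1*27110) = (-29913 + (-205/36 - 3))*(42923 - 27110) = (-29913 - 313/36)*15813 = -1077181/36*15813 = -1892607017/4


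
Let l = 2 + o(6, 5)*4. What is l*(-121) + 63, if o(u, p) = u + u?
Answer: -5987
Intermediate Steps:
o(u, p) = 2*u
l = 50 (l = 2 + (2*6)*4 = 2 + 12*4 = 2 + 48 = 50)
l*(-121) + 63 = 50*(-121) + 63 = -6050 + 63 = -5987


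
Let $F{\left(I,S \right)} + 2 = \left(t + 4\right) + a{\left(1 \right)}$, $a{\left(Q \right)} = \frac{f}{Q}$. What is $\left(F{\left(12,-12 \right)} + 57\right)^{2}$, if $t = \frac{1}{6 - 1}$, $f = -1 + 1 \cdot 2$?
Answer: $\frac{90601}{25} \approx 3624.0$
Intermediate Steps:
$f = 1$ ($f = -1 + 2 = 1$)
$t = \frac{1}{5} \approx 0.2$
$a{\left(Q \right)} = \frac{1}{Q}$ ($a{\left(Q \right)} = 1 \frac{1}{Q} = \frac{1}{Q}$)
$F{\left(I,S \right)} = \frac{16}{5}$ ($F{\left(I,S \right)} = -2 + \left(\left(\frac{1}{5} + 4\right) + 1^{-1}\right) = -2 + \left(\frac{21}{5} + 1\right) = -2 + \frac{26}{5} = \frac{16}{5}$)
$\left(F{\left(12,-12 \right)} + 57\right)^{2} = \left(\frac{16}{5} + 57\right)^{2} = \left(\frac{301}{5}\right)^{2} = \frac{90601}{25}$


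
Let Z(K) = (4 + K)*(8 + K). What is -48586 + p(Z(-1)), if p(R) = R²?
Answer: -48145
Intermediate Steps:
-48586 + p(Z(-1)) = -48586 + (32 + (-1)² + 12*(-1))² = -48586 + (32 + 1 - 12)² = -48586 + 21² = -48586 + 441 = -48145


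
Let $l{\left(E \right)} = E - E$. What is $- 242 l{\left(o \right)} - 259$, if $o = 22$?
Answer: $-259$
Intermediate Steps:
$l{\left(E \right)} = 0$
$- 242 l{\left(o \right)} - 259 = \left(-242\right) 0 - 259 = 0 - 259 = -259$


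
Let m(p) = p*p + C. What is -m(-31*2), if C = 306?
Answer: -4150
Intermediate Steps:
m(p) = 306 + p**2 (m(p) = p*p + 306 = p**2 + 306 = 306 + p**2)
-m(-31*2) = -(306 + (-31*2)**2) = -(306 + (-62)**2) = -(306 + 3844) = -1*4150 = -4150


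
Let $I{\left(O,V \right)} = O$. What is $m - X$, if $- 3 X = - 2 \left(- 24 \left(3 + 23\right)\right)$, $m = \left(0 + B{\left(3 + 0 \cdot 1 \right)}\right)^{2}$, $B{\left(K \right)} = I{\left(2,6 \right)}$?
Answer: $420$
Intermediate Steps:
$B{\left(K \right)} = 2$
$m = 4$ ($m = \left(0 + 2\right)^{2} = 2^{2} = 4$)
$X = -416$ ($X = - \frac{\left(-2\right) \left(- 24 \left(3 + 23\right)\right)}{3} = - \frac{\left(-2\right) \left(\left(-24\right) 26\right)}{3} = - \frac{\left(-2\right) \left(-624\right)}{3} = \left(- \frac{1}{3}\right) 1248 = -416$)
$m - X = 4 - -416 = 4 + 416 = 420$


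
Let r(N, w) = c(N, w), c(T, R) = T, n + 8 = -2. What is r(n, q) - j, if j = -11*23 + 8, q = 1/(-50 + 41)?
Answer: 235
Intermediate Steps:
n = -10 (n = -8 - 2 = -10)
q = -1/9 (q = 1/(-9) = -1/9 ≈ -0.11111)
r(N, w) = N
j = -245 (j = -253 + 8 = -245)
r(n, q) - j = -10 - 1*(-245) = -10 + 245 = 235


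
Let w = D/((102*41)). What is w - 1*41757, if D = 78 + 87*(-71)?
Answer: -58211291/1394 ≈ -41758.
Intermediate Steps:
D = -6099 (D = 78 - 6177 = -6099)
w = -2033/1394 (w = -6099/(102*41) = -6099/4182 = -6099*1/4182 = -2033/1394 ≈ -1.4584)
w - 1*41757 = -2033/1394 - 1*41757 = -2033/1394 - 41757 = -58211291/1394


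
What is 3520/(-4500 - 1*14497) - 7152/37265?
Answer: -24276304/64356655 ≈ -0.37721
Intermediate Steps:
3520/(-4500 - 1*14497) - 7152/37265 = 3520/(-4500 - 14497) - 7152*1/37265 = 3520/(-18997) - 7152/37265 = 3520*(-1/18997) - 7152/37265 = -320/1727 - 7152/37265 = -24276304/64356655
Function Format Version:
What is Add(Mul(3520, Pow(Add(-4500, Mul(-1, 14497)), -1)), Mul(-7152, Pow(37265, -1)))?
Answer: Rational(-24276304, 64356655) ≈ -0.37721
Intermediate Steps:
Add(Mul(3520, Pow(Add(-4500, Mul(-1, 14497)), -1)), Mul(-7152, Pow(37265, -1))) = Add(Mul(3520, Pow(Add(-4500, -14497), -1)), Mul(-7152, Rational(1, 37265))) = Add(Mul(3520, Pow(-18997, -1)), Rational(-7152, 37265)) = Add(Mul(3520, Rational(-1, 18997)), Rational(-7152, 37265)) = Add(Rational(-320, 1727), Rational(-7152, 37265)) = Rational(-24276304, 64356655)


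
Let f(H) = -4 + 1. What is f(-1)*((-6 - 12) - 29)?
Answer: 141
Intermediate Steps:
f(H) = -3
f(-1)*((-6 - 12) - 29) = -3*((-6 - 12) - 29) = -3*(-18 - 29) = -3*(-47) = 141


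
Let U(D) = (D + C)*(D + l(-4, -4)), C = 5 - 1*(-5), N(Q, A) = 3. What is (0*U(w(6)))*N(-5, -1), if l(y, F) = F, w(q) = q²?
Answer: 0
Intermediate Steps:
C = 10 (C = 5 + 5 = 10)
U(D) = (-4 + D)*(10 + D) (U(D) = (D + 10)*(D - 4) = (10 + D)*(-4 + D) = (-4 + D)*(10 + D))
(0*U(w(6)))*N(-5, -1) = (0*(-40 + (6²)² + 6*6²))*3 = (0*(-40 + 36² + 6*36))*3 = (0*(-40 + 1296 + 216))*3 = (0*1472)*3 = 0*3 = 0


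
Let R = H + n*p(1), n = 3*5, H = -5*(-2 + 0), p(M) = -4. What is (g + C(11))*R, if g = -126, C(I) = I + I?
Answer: 5200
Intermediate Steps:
C(I) = 2*I
H = 10 (H = -5*(-2) = 10)
n = 15
R = -50 (R = 10 + 15*(-4) = 10 - 60 = -50)
(g + C(11))*R = (-126 + 2*11)*(-50) = (-126 + 22)*(-50) = -104*(-50) = 5200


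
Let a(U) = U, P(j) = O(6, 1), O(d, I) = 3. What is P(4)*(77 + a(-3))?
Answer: 222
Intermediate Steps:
P(j) = 3
P(4)*(77 + a(-3)) = 3*(77 - 3) = 3*74 = 222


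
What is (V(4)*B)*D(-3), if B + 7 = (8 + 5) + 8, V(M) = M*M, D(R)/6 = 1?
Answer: 1344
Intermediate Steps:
D(R) = 6 (D(R) = 6*1 = 6)
V(M) = M²
B = 14 (B = -7 + ((8 + 5) + 8) = -7 + (13 + 8) = -7 + 21 = 14)
(V(4)*B)*D(-3) = (4²*14)*6 = (16*14)*6 = 224*6 = 1344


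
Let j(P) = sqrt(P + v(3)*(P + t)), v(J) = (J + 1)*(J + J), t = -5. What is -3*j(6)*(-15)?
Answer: 45*sqrt(30) ≈ 246.48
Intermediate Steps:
v(J) = 2*J*(1 + J) (v(J) = (1 + J)*(2*J) = 2*J*(1 + J))
j(P) = sqrt(-120 + 25*P) (j(P) = sqrt(P + (2*3*(1 + 3))*(P - 5)) = sqrt(P + (2*3*4)*(-5 + P)) = sqrt(P + 24*(-5 + P)) = sqrt(P + (-120 + 24*P)) = sqrt(-120 + 25*P))
-3*j(6)*(-15) = -3*sqrt(-120 + 25*6)*(-15) = -3*sqrt(-120 + 150)*(-15) = -3*sqrt(30)*(-15) = 45*sqrt(30)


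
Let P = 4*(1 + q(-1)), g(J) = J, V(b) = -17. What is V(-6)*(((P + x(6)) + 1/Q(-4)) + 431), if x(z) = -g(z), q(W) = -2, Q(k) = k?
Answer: -28611/4 ≈ -7152.8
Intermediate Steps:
x(z) = -z
P = -4 (P = 4*(1 - 2) = 4*(-1) = -4)
V(-6)*(((P + x(6)) + 1/Q(-4)) + 431) = -17*(((-4 - 1*6) + 1/(-4)) + 431) = -17*(((-4 - 6) - 1/4) + 431) = -17*((-10 - 1/4) + 431) = -17*(-41/4 + 431) = -17*1683/4 = -28611/4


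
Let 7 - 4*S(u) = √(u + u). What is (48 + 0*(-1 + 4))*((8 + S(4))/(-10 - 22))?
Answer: -117/8 + 3*√2/4 ≈ -13.564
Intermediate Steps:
S(u) = 7/4 - √2*√u/4 (S(u) = 7/4 - √(u + u)/4 = 7/4 - √2*√u/4)
(48 + 0*(-1 + 4))*((8 + S(4))/(-10 - 22)) = (48 + 0*(-1 + 4))*((8 + (7/4 - √2*√4/4))/(-10 - 22)) = (48 + 0*3)*((8 + (7/4 - ¼*√2*2))/(-32)) = (48 + 0)*((8 + (7/4 - √2/2))*(-1/32)) = 48*((39/4 - √2/2)*(-1/32)) = 48*(-39/128 + √2/64) = -117/8 + 3*√2/4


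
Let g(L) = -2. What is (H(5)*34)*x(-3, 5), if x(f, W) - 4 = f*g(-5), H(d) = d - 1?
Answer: 1360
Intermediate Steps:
H(d) = -1 + d
x(f, W) = 4 - 2*f (x(f, W) = 4 + f*(-2) = 4 - 2*f)
(H(5)*34)*x(-3, 5) = ((-1 + 5)*34)*(4 - 2*(-3)) = (4*34)*(4 + 6) = 136*10 = 1360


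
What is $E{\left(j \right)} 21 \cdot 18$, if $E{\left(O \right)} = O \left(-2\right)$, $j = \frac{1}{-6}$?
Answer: $126$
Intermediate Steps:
$j = - \frac{1}{6} \approx -0.16667$
$E{\left(O \right)} = - 2 O$
$E{\left(j \right)} 21 \cdot 18 = \left(-2\right) \left(- \frac{1}{6}\right) 21 \cdot 18 = \frac{1}{3} \cdot 21 \cdot 18 = 7 \cdot 18 = 126$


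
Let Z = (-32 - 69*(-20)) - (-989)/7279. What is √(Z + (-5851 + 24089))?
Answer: √1037748708757/7279 ≈ 139.95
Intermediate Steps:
Z = 9813081/7279 (Z = (-32 + 1380) - (-989)/7279 = 1348 - 1*(-989/7279) = 1348 + 989/7279 = 9813081/7279 ≈ 1348.1)
√(Z + (-5851 + 24089)) = √(9813081/7279 + (-5851 + 24089)) = √(9813081/7279 + 18238) = √(142567483/7279) = √1037748708757/7279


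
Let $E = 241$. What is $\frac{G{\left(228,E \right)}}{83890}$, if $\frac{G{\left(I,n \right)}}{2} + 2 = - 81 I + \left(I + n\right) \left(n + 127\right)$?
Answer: $\frac{154122}{41945} \approx 3.6744$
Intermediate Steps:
$G{\left(I,n \right)} = -4 - 162 I + 2 \left(127 + n\right) \left(I + n\right)$ ($G{\left(I,n \right)} = -4 + 2 \left(- 81 I + \left(I + n\right) \left(n + 127\right)\right) = -4 + 2 \left(- 81 I + \left(I + n\right) \left(127 + n\right)\right) = -4 + 2 \left(- 81 I + \left(127 + n\right) \left(I + n\right)\right) = -4 - \left(162 I - 2 \left(127 + n\right) \left(I + n\right)\right) = -4 - 162 I + 2 \left(127 + n\right) \left(I + n\right)$)
$\frac{G{\left(228,E \right)}}{83890} = \frac{-4 + 2 \cdot 241^{2} + 92 \cdot 228 + 254 \cdot 241 + 2 \cdot 228 \cdot 241}{83890} = \left(-4 + 2 \cdot 58081 + 20976 + 61214 + 109896\right) \frac{1}{83890} = \left(-4 + 116162 + 20976 + 61214 + 109896\right) \frac{1}{83890} = 308244 \cdot \frac{1}{83890} = \frac{154122}{41945}$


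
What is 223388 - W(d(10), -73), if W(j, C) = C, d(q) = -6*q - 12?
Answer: 223461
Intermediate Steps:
d(q) = -12 - 6*q
223388 - W(d(10), -73) = 223388 - 1*(-73) = 223388 + 73 = 223461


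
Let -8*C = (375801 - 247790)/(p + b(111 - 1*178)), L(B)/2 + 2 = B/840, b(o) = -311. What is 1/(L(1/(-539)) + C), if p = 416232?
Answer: -17119308360/69135925657 ≈ -0.24762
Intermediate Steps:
L(B) = -4 + B/420 (L(B) = -4 + 2*(B/840) = -4 + B/420)
C = -128011/3327368 (C = -(375801 - 247790)/(8*(416232 - 311)) = -128011/(8*415921) = -1/8*128011/415921 = -128011/3327368 ≈ -0.038472)
1/(L(1/(-539)) + C) = 1/((-4 + (1/420)/(-539)) - 128011/3327368) = 1/((-4 + (1/420)*(-1/539)) - 128011/3327368) = 1/((-4 - 1/226380) - 128011/3327368) = 1/(-905521/226380 - 128011/3327368) = 1/(-69135925657/17119308360) = -17119308360/69135925657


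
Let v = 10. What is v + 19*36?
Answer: 694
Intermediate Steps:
v + 19*36 = 10 + 19*36 = 10 + 684 = 694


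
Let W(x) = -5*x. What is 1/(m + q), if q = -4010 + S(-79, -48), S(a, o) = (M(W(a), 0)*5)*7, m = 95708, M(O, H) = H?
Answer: 1/91698 ≈ 1.0905e-5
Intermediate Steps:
S(a, o) = 0 (S(a, o) = (0*5)*7 = 0*7 = 0)
q = -4010 (q = -4010 + 0 = -4010)
1/(m + q) = 1/(95708 - 4010) = 1/91698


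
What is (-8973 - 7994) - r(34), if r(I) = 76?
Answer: -17043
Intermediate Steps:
(-8973 - 7994) - r(34) = (-8973 - 7994) - 1*76 = -16967 - 76 = -17043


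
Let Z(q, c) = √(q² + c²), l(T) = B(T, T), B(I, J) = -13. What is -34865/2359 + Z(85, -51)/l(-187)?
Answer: -34865/2359 - 17*√34/13 ≈ -22.405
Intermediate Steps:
l(T) = -13
Z(q, c) = √(c² + q²)
-34865/2359 + Z(85, -51)/l(-187) = -34865/2359 + √((-51)² + 85²)/(-13) = -34865*1/2359 + √(2601 + 7225)*(-1/13) = -34865/2359 + √9826*(-1/13) = -34865/2359 + (17*√34)*(-1/13) = -34865/2359 - 17*√34/13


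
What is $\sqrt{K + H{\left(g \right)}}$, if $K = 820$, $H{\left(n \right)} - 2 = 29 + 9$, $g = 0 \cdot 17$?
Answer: $2 \sqrt{215} \approx 29.326$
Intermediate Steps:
$g = 0$
$H{\left(n \right)} = 40$ ($H{\left(n \right)} = 2 + \left(29 + 9\right) = 2 + 38 = 40$)
$\sqrt{K + H{\left(g \right)}} = \sqrt{820 + 40} = \sqrt{860} = 2 \sqrt{215}$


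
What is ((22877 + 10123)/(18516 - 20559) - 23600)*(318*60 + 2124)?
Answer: -113671816800/227 ≈ -5.0076e+8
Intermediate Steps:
((22877 + 10123)/(18516 - 20559) - 23600)*(318*60 + 2124) = (33000/(-2043) - 23600)*(19080 + 2124) = (33000*(-1/2043) - 23600)*21204 = (-11000/681 - 23600)*21204 = -16082600/681*21204 = -113671816800/227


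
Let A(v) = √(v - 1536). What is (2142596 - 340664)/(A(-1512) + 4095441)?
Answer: 2459902064004/5590878995843 - 1201288*I*√762/5590878995843 ≈ 0.43998 - 5.9312e-6*I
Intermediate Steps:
A(v) = √(-1536 + v)
(2142596 - 340664)/(A(-1512) + 4095441) = (2142596 - 340664)/(√(-1536 - 1512) + 4095441) = 1801932/(√(-3048) + 4095441) = 1801932/(2*I*√762 + 4095441) = 1801932/(4095441 + 2*I*√762)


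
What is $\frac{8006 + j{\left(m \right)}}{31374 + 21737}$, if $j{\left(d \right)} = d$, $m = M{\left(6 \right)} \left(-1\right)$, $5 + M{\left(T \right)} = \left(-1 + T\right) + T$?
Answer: $\frac{8000}{53111} \approx 0.15063$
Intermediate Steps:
$M{\left(T \right)} = -6 + 2 T$ ($M{\left(T \right)} = -5 + \left(\left(-1 + T\right) + T\right) = -5 + \left(-1 + 2 T\right) = -6 + 2 T$)
$m = -6$ ($m = \left(-6 + 2 \cdot 6\right) \left(-1\right) = \left(-6 + 12\right) \left(-1\right) = 6 \left(-1\right) = -6$)
$\frac{8006 + j{\left(m \right)}}{31374 + 21737} = \frac{8006 - 6}{31374 + 21737} = \frac{8000}{53111}$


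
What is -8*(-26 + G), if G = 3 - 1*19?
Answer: 336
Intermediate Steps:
G = -16 (G = 3 - 19 = -16)
-8*(-26 + G) = -8*(-26 - 16) = -8*(-42) = 336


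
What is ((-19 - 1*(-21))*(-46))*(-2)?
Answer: 184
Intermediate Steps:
((-19 - 1*(-21))*(-46))*(-2) = ((-19 + 21)*(-46))*(-2) = (2*(-46))*(-2) = -92*(-2) = 184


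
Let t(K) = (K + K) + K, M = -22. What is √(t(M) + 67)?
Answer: 1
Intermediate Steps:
t(K) = 3*K (t(K) = 2*K + K = 3*K)
√(t(M) + 67) = √(3*(-22) + 67) = √(-66 + 67) = √1 = 1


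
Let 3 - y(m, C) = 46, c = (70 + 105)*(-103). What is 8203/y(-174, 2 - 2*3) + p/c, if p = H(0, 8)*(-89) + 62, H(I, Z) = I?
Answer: -147861741/775075 ≈ -190.77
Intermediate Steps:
c = -18025 (c = 175*(-103) = -18025)
y(m, C) = -43 (y(m, C) = 3 - 1*46 = 3 - 46 = -43)
p = 62 (p = 0*(-89) + 62 = 0 + 62 = 62)
8203/y(-174, 2 - 2*3) + p/c = 8203/(-43) + 62/(-18025) = 8203*(-1/43) + 62*(-1/18025) = -8203/43 - 62/18025 = -147861741/775075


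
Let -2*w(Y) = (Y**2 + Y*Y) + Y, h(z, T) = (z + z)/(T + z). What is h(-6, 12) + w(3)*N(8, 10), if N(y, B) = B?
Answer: -107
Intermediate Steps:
h(z, T) = 2*z/(T + z) (h(z, T) = (2*z)/(T + z) = 2*z/(T + z))
w(Y) = -Y**2 - Y/2 (w(Y) = -((Y**2 + Y*Y) + Y)/2 = -((Y**2 + Y**2) + Y)/2 = -(2*Y**2 + Y)/2 = -(Y + 2*Y**2)/2 = -Y**2 - Y/2)
h(-6, 12) + w(3)*N(8, 10) = 2*(-6)/(12 - 6) - 1*3*(1/2 + 3)*10 = 2*(-6)/6 - 1*3*7/2*10 = 2*(-6)*(1/6) - 21/2*10 = -2 - 105 = -107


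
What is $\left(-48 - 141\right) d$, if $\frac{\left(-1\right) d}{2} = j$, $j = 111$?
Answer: $41958$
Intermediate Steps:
$d = -222$ ($d = \left(-2\right) 111 = -222$)
$\left(-48 - 141\right) d = \left(-48 - 141\right) \left(-222\right) = \left(-189\right) \left(-222\right) = 41958$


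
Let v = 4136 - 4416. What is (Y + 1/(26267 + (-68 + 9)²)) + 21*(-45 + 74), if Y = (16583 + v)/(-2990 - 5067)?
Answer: 20782846391/34239948 ≈ 606.98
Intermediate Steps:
v = -280
Y = -2329/1151 (Y = (16583 - 280)/(-2990 - 5067) = 16303/(-8057) = 16303*(-1/8057) = -2329/1151 ≈ -2.0235)
(Y + 1/(26267 + (-68 + 9)²)) + 21*(-45 + 74) = (-2329/1151 + 1/(26267 + (-68 + 9)²)) + 21*(-45 + 74) = (-2329/1151 + 1/(26267 + (-59)²)) + 21*29 = (-2329/1151 + 1/(26267 + 3481)) + 609 = (-2329/1151 + 1/29748) + 609 = -69281941/34239948 + 609 = 20782846391/34239948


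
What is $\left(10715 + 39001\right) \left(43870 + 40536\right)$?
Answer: $4196328696$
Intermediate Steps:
$\left(10715 + 39001\right) \left(43870 + 40536\right) = 49716 \cdot 84406 = 4196328696$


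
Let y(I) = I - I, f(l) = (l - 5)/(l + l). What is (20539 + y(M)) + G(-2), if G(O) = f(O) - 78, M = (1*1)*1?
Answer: 81851/4 ≈ 20463.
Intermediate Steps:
f(l) = (-5 + l)/(2*l) (f(l) = (-5 + l)/((2*l)) = (-5 + l)*(1/(2*l)) = (-5 + l)/(2*l))
M = 1 (M = 1*1 = 1)
y(I) = 0
G(O) = -78 + (-5 + O)/(2*O) (G(O) = (-5 + O)/(2*O) - 78 = -78 + (-5 + O)/(2*O))
(20539 + y(M)) + G(-2) = (20539 + 0) + (5/2)*(-1 - 31*(-2))/(-2) = 20539 + (5/2)*(-½)*(-1 + 62) = 20539 + (5/2)*(-½)*61 = 20539 - 305/4 = 81851/4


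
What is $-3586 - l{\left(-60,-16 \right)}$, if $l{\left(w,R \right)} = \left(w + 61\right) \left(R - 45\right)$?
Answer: $-3525$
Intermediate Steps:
$l{\left(w,R \right)} = \left(-45 + R\right) \left(61 + w\right)$ ($l{\left(w,R \right)} = \left(61 + w\right) \left(-45 + R\right) = \left(-45 + R\right) \left(61 + w\right)$)
$-3586 - l{\left(-60,-16 \right)} = -3586 - \left(-2745 - -2700 + 61 \left(-16\right) - -960\right) = -3586 - \left(-2745 + 2700 - 976 + 960\right) = -3586 - -61 = -3586 + 61 = -3525$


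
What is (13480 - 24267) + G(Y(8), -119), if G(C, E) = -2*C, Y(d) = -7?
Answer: -10773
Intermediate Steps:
(13480 - 24267) + G(Y(8), -119) = (13480 - 24267) - 2*(-7) = -10787 + 14 = -10773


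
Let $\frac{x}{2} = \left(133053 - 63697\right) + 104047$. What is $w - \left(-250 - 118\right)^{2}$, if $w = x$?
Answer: $211382$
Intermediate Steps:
$x = 346806$ ($x = 2 \left(\left(133053 - 63697\right) + 104047\right) = 2 \left(69356 + 104047\right) = 2 \cdot 173403 = 346806$)
$w = 346806$
$w - \left(-250 - 118\right)^{2} = 346806 - \left(-250 - 118\right)^{2} = 346806 - \left(-368\right)^{2} = 346806 - 135424 = 211382$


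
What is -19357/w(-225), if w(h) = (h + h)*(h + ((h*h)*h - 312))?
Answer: -19357/5126022900 ≈ -3.7762e-6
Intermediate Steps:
w(h) = 2*h*(-312 + h + h**3) (w(h) = (2*h)*(h + (h**2*h - 312)) = (2*h)*(h + (h**3 - 312)) = (2*h)*(h + (-312 + h**3)) = (2*h)*(-312 + h + h**3) = 2*h*(-312 + h + h**3))
-19357/w(-225) = -19357*(-1/(450*(-312 - 225 + (-225)**3))) = -19357*(-1/(450*(-312 - 225 - 11390625))) = -19357/(2*(-225)*(-11391162)) = -19357/5126022900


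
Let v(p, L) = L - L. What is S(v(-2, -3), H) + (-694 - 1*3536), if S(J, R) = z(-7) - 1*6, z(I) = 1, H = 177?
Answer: -4235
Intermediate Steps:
v(p, L) = 0
S(J, R) = -5 (S(J, R) = 1 - 1*6 = 1 - 6 = -5)
S(v(-2, -3), H) + (-694 - 1*3536) = -5 + (-694 - 1*3536) = -5 + (-694 - 3536) = -5 - 4230 = -4235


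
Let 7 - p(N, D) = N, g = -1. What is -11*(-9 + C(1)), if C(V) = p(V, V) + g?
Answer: 44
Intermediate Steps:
p(N, D) = 7 - N
C(V) = 6 - V (C(V) = (7 - V) - 1 = 6 - V)
-11*(-9 + C(1)) = -11*(-9 + (6 - 1*1)) = -11*(-9 + (6 - 1)) = -11*(-9 + 5) = -11*(-4) = 44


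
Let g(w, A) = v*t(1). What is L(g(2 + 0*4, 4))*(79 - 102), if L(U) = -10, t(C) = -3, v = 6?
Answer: 230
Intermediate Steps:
g(w, A) = -18 (g(w, A) = 6*(-3) = -18)
L(g(2 + 0*4, 4))*(79 - 102) = -10*(79 - 102) = -10*(-23) = 230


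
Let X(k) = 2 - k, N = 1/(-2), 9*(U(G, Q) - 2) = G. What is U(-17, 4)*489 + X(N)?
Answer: 341/6 ≈ 56.833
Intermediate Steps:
U(G, Q) = 2 + G/9
N = -½ ≈ -0.50000
U(-17, 4)*489 + X(N) = (2 + (⅑)*(-17))*489 + (2 - 1*(-½)) = (2 - 17/9)*489 + (2 + ½) = (⅑)*489 + 5/2 = 163/3 + 5/2 = 341/6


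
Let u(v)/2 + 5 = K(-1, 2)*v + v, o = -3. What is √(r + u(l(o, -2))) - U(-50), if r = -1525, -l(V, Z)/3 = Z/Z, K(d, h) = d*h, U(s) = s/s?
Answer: -1 + I*√1529 ≈ -1.0 + 39.102*I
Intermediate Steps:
U(s) = 1
l(V, Z) = -3 (l(V, Z) = -3*Z/Z = -3*1 = -3)
u(v) = -10 - 2*v (u(v) = -10 + 2*((-1*2)*v + v) = -10 + 2*(-2*v + v) = -10 + 2*(-v) = -10 - 2*v)
√(r + u(l(o, -2))) - U(-50) = √(-1525 + (-10 - 2*(-3))) - 1*1 = √(-1525 + (-10 + 6)) - 1 = √(-1525 - 4) - 1 = √(-1529) - 1 = I*√1529 - 1 = -1 + I*√1529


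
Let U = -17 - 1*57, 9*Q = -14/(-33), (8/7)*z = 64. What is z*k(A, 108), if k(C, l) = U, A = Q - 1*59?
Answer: -4144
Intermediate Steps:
z = 56 (z = (7/8)*64 = 56)
Q = 14/297 (Q = (-14/(-33))/9 = (-14*(-1/33))/9 = (⅑)*(14/33) = 14/297 ≈ 0.047138)
A = -17509/297 (A = 14/297 - 1*59 = 14/297 - 59 = -17509/297 ≈ -58.953)
U = -74 (U = -17 - 57 = -74)
k(C, l) = -74
z*k(A, 108) = 56*(-74) = -4144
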